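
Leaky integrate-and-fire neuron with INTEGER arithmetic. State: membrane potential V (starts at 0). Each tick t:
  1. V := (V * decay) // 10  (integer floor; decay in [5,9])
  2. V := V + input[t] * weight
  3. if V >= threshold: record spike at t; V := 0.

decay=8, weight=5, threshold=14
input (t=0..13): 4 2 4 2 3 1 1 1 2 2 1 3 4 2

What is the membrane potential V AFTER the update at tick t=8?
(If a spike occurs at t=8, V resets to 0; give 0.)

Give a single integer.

Answer: 0

Derivation:
t=0: input=4 -> V=0 FIRE
t=1: input=2 -> V=10
t=2: input=4 -> V=0 FIRE
t=3: input=2 -> V=10
t=4: input=3 -> V=0 FIRE
t=5: input=1 -> V=5
t=6: input=1 -> V=9
t=7: input=1 -> V=12
t=8: input=2 -> V=0 FIRE
t=9: input=2 -> V=10
t=10: input=1 -> V=13
t=11: input=3 -> V=0 FIRE
t=12: input=4 -> V=0 FIRE
t=13: input=2 -> V=10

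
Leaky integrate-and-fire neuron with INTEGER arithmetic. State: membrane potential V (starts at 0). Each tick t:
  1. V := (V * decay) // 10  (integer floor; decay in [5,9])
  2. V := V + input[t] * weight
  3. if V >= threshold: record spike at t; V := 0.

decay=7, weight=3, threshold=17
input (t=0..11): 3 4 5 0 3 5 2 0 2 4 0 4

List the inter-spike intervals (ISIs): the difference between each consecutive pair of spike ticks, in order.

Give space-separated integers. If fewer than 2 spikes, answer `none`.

Answer: 4 4

Derivation:
t=0: input=3 -> V=9
t=1: input=4 -> V=0 FIRE
t=2: input=5 -> V=15
t=3: input=0 -> V=10
t=4: input=3 -> V=16
t=5: input=5 -> V=0 FIRE
t=6: input=2 -> V=6
t=7: input=0 -> V=4
t=8: input=2 -> V=8
t=9: input=4 -> V=0 FIRE
t=10: input=0 -> V=0
t=11: input=4 -> V=12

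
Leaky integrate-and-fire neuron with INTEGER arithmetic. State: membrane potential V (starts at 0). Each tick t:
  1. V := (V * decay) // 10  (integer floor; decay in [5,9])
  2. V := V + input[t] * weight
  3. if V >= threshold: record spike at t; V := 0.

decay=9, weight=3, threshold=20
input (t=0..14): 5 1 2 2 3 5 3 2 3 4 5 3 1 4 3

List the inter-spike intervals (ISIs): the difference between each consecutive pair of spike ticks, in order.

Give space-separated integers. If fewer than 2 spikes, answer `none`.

Answer: 3 3 2 3

Derivation:
t=0: input=5 -> V=15
t=1: input=1 -> V=16
t=2: input=2 -> V=0 FIRE
t=3: input=2 -> V=6
t=4: input=3 -> V=14
t=5: input=5 -> V=0 FIRE
t=6: input=3 -> V=9
t=7: input=2 -> V=14
t=8: input=3 -> V=0 FIRE
t=9: input=4 -> V=12
t=10: input=5 -> V=0 FIRE
t=11: input=3 -> V=9
t=12: input=1 -> V=11
t=13: input=4 -> V=0 FIRE
t=14: input=3 -> V=9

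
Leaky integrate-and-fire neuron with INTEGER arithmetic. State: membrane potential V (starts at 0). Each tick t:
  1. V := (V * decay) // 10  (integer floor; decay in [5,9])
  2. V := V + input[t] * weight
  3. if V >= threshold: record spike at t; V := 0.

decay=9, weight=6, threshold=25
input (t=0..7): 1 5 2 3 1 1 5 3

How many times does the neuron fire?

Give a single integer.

Answer: 3

Derivation:
t=0: input=1 -> V=6
t=1: input=5 -> V=0 FIRE
t=2: input=2 -> V=12
t=3: input=3 -> V=0 FIRE
t=4: input=1 -> V=6
t=5: input=1 -> V=11
t=6: input=5 -> V=0 FIRE
t=7: input=3 -> V=18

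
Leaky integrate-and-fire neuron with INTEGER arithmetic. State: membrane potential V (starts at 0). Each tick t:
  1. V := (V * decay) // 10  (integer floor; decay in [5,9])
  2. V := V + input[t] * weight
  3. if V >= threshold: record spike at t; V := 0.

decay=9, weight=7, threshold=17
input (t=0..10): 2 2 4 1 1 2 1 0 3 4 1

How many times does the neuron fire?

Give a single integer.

t=0: input=2 -> V=14
t=1: input=2 -> V=0 FIRE
t=2: input=4 -> V=0 FIRE
t=3: input=1 -> V=7
t=4: input=1 -> V=13
t=5: input=2 -> V=0 FIRE
t=6: input=1 -> V=7
t=7: input=0 -> V=6
t=8: input=3 -> V=0 FIRE
t=9: input=4 -> V=0 FIRE
t=10: input=1 -> V=7

Answer: 5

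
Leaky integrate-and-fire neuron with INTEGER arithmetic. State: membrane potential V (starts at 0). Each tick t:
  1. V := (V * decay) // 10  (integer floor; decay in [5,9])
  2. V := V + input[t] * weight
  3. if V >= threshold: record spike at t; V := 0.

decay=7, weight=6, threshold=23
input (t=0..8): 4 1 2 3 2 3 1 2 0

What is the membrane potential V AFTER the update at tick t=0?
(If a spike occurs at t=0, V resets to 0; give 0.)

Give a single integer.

t=0: input=4 -> V=0 FIRE
t=1: input=1 -> V=6
t=2: input=2 -> V=16
t=3: input=3 -> V=0 FIRE
t=4: input=2 -> V=12
t=5: input=3 -> V=0 FIRE
t=6: input=1 -> V=6
t=7: input=2 -> V=16
t=8: input=0 -> V=11

Answer: 0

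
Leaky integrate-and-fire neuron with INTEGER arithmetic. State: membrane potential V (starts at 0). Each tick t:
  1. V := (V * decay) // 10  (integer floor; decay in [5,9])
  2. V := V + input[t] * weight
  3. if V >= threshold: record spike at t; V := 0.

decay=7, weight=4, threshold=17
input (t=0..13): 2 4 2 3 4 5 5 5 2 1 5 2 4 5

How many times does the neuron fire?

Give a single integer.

t=0: input=2 -> V=8
t=1: input=4 -> V=0 FIRE
t=2: input=2 -> V=8
t=3: input=3 -> V=0 FIRE
t=4: input=4 -> V=16
t=5: input=5 -> V=0 FIRE
t=6: input=5 -> V=0 FIRE
t=7: input=5 -> V=0 FIRE
t=8: input=2 -> V=8
t=9: input=1 -> V=9
t=10: input=5 -> V=0 FIRE
t=11: input=2 -> V=8
t=12: input=4 -> V=0 FIRE
t=13: input=5 -> V=0 FIRE

Answer: 8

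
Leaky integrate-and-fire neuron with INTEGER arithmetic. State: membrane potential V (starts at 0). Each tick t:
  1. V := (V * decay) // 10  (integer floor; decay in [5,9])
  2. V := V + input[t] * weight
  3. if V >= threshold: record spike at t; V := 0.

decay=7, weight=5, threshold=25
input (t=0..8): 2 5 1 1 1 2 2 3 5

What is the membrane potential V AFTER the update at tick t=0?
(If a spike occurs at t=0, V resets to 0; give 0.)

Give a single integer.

Answer: 10

Derivation:
t=0: input=2 -> V=10
t=1: input=5 -> V=0 FIRE
t=2: input=1 -> V=5
t=3: input=1 -> V=8
t=4: input=1 -> V=10
t=5: input=2 -> V=17
t=6: input=2 -> V=21
t=7: input=3 -> V=0 FIRE
t=8: input=5 -> V=0 FIRE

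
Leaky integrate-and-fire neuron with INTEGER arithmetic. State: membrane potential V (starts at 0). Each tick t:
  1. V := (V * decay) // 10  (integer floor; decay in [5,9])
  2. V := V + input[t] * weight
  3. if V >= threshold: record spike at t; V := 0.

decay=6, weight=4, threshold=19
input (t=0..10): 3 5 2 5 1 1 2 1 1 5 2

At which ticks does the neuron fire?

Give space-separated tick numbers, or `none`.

t=0: input=3 -> V=12
t=1: input=5 -> V=0 FIRE
t=2: input=2 -> V=8
t=3: input=5 -> V=0 FIRE
t=4: input=1 -> V=4
t=5: input=1 -> V=6
t=6: input=2 -> V=11
t=7: input=1 -> V=10
t=8: input=1 -> V=10
t=9: input=5 -> V=0 FIRE
t=10: input=2 -> V=8

Answer: 1 3 9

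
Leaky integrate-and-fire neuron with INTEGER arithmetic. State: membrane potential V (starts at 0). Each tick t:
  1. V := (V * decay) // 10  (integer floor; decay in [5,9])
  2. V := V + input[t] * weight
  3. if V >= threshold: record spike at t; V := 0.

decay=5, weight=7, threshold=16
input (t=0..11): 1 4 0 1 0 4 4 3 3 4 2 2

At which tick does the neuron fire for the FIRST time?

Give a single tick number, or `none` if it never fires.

Answer: 1

Derivation:
t=0: input=1 -> V=7
t=1: input=4 -> V=0 FIRE
t=2: input=0 -> V=0
t=3: input=1 -> V=7
t=4: input=0 -> V=3
t=5: input=4 -> V=0 FIRE
t=6: input=4 -> V=0 FIRE
t=7: input=3 -> V=0 FIRE
t=8: input=3 -> V=0 FIRE
t=9: input=4 -> V=0 FIRE
t=10: input=2 -> V=14
t=11: input=2 -> V=0 FIRE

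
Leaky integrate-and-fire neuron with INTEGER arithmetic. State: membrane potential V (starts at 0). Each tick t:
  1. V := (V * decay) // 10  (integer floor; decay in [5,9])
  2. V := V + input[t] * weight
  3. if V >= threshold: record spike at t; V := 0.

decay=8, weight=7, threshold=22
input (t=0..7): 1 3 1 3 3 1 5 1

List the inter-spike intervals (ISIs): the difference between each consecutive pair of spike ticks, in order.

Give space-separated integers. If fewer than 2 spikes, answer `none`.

Answer: 2 2 1

Derivation:
t=0: input=1 -> V=7
t=1: input=3 -> V=0 FIRE
t=2: input=1 -> V=7
t=3: input=3 -> V=0 FIRE
t=4: input=3 -> V=21
t=5: input=1 -> V=0 FIRE
t=6: input=5 -> V=0 FIRE
t=7: input=1 -> V=7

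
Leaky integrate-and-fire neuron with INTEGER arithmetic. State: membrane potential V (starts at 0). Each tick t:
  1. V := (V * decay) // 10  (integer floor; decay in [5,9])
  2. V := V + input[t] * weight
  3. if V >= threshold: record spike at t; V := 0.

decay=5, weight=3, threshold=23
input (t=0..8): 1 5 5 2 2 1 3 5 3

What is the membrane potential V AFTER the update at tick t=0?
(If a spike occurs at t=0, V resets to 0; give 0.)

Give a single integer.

t=0: input=1 -> V=3
t=1: input=5 -> V=16
t=2: input=5 -> V=0 FIRE
t=3: input=2 -> V=6
t=4: input=2 -> V=9
t=5: input=1 -> V=7
t=6: input=3 -> V=12
t=7: input=5 -> V=21
t=8: input=3 -> V=19

Answer: 3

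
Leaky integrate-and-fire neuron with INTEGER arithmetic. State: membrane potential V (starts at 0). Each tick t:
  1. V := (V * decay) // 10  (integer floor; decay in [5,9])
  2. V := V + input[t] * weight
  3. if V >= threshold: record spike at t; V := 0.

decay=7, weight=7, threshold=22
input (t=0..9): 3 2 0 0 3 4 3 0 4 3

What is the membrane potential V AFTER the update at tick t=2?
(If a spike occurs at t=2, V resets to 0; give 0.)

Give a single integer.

Answer: 0

Derivation:
t=0: input=3 -> V=21
t=1: input=2 -> V=0 FIRE
t=2: input=0 -> V=0
t=3: input=0 -> V=0
t=4: input=3 -> V=21
t=5: input=4 -> V=0 FIRE
t=6: input=3 -> V=21
t=7: input=0 -> V=14
t=8: input=4 -> V=0 FIRE
t=9: input=3 -> V=21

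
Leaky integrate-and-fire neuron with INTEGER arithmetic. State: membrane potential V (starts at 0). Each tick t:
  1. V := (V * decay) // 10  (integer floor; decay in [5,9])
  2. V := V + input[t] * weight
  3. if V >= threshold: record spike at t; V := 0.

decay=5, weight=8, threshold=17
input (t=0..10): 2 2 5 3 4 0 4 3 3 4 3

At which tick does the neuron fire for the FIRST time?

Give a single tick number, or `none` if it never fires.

Answer: 1

Derivation:
t=0: input=2 -> V=16
t=1: input=2 -> V=0 FIRE
t=2: input=5 -> V=0 FIRE
t=3: input=3 -> V=0 FIRE
t=4: input=4 -> V=0 FIRE
t=5: input=0 -> V=0
t=6: input=4 -> V=0 FIRE
t=7: input=3 -> V=0 FIRE
t=8: input=3 -> V=0 FIRE
t=9: input=4 -> V=0 FIRE
t=10: input=3 -> V=0 FIRE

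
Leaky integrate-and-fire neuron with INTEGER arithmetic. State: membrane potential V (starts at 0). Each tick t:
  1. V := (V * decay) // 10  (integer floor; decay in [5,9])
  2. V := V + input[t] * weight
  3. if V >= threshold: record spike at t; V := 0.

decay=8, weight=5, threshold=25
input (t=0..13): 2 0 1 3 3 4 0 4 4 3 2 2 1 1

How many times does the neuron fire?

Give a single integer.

t=0: input=2 -> V=10
t=1: input=0 -> V=8
t=2: input=1 -> V=11
t=3: input=3 -> V=23
t=4: input=3 -> V=0 FIRE
t=5: input=4 -> V=20
t=6: input=0 -> V=16
t=7: input=4 -> V=0 FIRE
t=8: input=4 -> V=20
t=9: input=3 -> V=0 FIRE
t=10: input=2 -> V=10
t=11: input=2 -> V=18
t=12: input=1 -> V=19
t=13: input=1 -> V=20

Answer: 3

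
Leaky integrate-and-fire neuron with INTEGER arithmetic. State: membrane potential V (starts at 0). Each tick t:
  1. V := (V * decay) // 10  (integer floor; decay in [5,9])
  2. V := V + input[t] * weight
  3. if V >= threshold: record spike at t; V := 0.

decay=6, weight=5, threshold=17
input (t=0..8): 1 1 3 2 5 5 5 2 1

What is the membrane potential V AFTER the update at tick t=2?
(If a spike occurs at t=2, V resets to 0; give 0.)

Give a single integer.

t=0: input=1 -> V=5
t=1: input=1 -> V=8
t=2: input=3 -> V=0 FIRE
t=3: input=2 -> V=10
t=4: input=5 -> V=0 FIRE
t=5: input=5 -> V=0 FIRE
t=6: input=5 -> V=0 FIRE
t=7: input=2 -> V=10
t=8: input=1 -> V=11

Answer: 0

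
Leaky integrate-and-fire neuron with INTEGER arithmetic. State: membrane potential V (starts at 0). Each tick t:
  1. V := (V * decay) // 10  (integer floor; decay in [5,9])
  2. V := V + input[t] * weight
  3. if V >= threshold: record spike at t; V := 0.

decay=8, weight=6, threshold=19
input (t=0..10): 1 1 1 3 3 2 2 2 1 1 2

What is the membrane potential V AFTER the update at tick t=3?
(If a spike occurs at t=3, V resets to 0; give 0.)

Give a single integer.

t=0: input=1 -> V=6
t=1: input=1 -> V=10
t=2: input=1 -> V=14
t=3: input=3 -> V=0 FIRE
t=4: input=3 -> V=18
t=5: input=2 -> V=0 FIRE
t=6: input=2 -> V=12
t=7: input=2 -> V=0 FIRE
t=8: input=1 -> V=6
t=9: input=1 -> V=10
t=10: input=2 -> V=0 FIRE

Answer: 0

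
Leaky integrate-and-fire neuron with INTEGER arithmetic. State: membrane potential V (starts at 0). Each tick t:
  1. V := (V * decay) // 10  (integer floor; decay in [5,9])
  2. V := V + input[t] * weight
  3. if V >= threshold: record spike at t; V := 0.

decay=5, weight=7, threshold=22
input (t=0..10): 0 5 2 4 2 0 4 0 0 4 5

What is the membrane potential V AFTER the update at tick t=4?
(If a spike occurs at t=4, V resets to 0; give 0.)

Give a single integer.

t=0: input=0 -> V=0
t=1: input=5 -> V=0 FIRE
t=2: input=2 -> V=14
t=3: input=4 -> V=0 FIRE
t=4: input=2 -> V=14
t=5: input=0 -> V=7
t=6: input=4 -> V=0 FIRE
t=7: input=0 -> V=0
t=8: input=0 -> V=0
t=9: input=4 -> V=0 FIRE
t=10: input=5 -> V=0 FIRE

Answer: 14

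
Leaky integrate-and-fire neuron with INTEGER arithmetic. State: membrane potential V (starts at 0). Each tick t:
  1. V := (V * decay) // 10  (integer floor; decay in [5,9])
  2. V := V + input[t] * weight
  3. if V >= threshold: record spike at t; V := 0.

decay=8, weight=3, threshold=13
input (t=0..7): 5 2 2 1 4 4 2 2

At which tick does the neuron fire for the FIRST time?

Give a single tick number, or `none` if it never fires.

t=0: input=5 -> V=0 FIRE
t=1: input=2 -> V=6
t=2: input=2 -> V=10
t=3: input=1 -> V=11
t=4: input=4 -> V=0 FIRE
t=5: input=4 -> V=12
t=6: input=2 -> V=0 FIRE
t=7: input=2 -> V=6

Answer: 0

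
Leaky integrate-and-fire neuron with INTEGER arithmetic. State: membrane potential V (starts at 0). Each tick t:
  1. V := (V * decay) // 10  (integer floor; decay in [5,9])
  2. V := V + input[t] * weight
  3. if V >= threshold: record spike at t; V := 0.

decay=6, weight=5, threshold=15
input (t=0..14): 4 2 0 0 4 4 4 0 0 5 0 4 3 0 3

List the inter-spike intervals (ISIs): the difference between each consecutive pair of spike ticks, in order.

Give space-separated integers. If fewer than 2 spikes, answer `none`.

Answer: 4 1 1 3 2 1 2

Derivation:
t=0: input=4 -> V=0 FIRE
t=1: input=2 -> V=10
t=2: input=0 -> V=6
t=3: input=0 -> V=3
t=4: input=4 -> V=0 FIRE
t=5: input=4 -> V=0 FIRE
t=6: input=4 -> V=0 FIRE
t=7: input=0 -> V=0
t=8: input=0 -> V=0
t=9: input=5 -> V=0 FIRE
t=10: input=0 -> V=0
t=11: input=4 -> V=0 FIRE
t=12: input=3 -> V=0 FIRE
t=13: input=0 -> V=0
t=14: input=3 -> V=0 FIRE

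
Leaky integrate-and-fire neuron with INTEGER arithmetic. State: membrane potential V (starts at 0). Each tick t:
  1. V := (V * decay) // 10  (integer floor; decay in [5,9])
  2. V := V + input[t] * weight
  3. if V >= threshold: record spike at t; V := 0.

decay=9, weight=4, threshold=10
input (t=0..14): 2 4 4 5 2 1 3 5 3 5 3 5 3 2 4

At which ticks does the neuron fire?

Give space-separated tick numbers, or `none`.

t=0: input=2 -> V=8
t=1: input=4 -> V=0 FIRE
t=2: input=4 -> V=0 FIRE
t=3: input=5 -> V=0 FIRE
t=4: input=2 -> V=8
t=5: input=1 -> V=0 FIRE
t=6: input=3 -> V=0 FIRE
t=7: input=5 -> V=0 FIRE
t=8: input=3 -> V=0 FIRE
t=9: input=5 -> V=0 FIRE
t=10: input=3 -> V=0 FIRE
t=11: input=5 -> V=0 FIRE
t=12: input=3 -> V=0 FIRE
t=13: input=2 -> V=8
t=14: input=4 -> V=0 FIRE

Answer: 1 2 3 5 6 7 8 9 10 11 12 14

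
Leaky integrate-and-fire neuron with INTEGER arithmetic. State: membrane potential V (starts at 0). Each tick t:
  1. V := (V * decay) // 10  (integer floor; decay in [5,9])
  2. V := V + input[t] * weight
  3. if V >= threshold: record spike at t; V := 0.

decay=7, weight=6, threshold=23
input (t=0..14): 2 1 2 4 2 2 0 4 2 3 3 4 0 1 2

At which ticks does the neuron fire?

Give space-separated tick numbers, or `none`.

t=0: input=2 -> V=12
t=1: input=1 -> V=14
t=2: input=2 -> V=21
t=3: input=4 -> V=0 FIRE
t=4: input=2 -> V=12
t=5: input=2 -> V=20
t=6: input=0 -> V=14
t=7: input=4 -> V=0 FIRE
t=8: input=2 -> V=12
t=9: input=3 -> V=0 FIRE
t=10: input=3 -> V=18
t=11: input=4 -> V=0 FIRE
t=12: input=0 -> V=0
t=13: input=1 -> V=6
t=14: input=2 -> V=16

Answer: 3 7 9 11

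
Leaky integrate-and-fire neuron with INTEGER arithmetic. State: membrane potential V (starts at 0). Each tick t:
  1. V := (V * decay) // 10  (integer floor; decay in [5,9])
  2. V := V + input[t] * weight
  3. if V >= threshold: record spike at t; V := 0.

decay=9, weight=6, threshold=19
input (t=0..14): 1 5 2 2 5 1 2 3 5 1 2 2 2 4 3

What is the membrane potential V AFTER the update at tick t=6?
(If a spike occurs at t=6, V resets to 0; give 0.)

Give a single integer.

Answer: 17

Derivation:
t=0: input=1 -> V=6
t=1: input=5 -> V=0 FIRE
t=2: input=2 -> V=12
t=3: input=2 -> V=0 FIRE
t=4: input=5 -> V=0 FIRE
t=5: input=1 -> V=6
t=6: input=2 -> V=17
t=7: input=3 -> V=0 FIRE
t=8: input=5 -> V=0 FIRE
t=9: input=1 -> V=6
t=10: input=2 -> V=17
t=11: input=2 -> V=0 FIRE
t=12: input=2 -> V=12
t=13: input=4 -> V=0 FIRE
t=14: input=3 -> V=18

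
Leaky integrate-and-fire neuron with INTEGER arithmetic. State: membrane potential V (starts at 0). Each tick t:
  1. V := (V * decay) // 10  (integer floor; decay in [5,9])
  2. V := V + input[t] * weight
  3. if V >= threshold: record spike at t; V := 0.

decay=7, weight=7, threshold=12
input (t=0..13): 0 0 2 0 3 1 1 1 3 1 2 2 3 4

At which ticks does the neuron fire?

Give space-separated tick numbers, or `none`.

t=0: input=0 -> V=0
t=1: input=0 -> V=0
t=2: input=2 -> V=0 FIRE
t=3: input=0 -> V=0
t=4: input=3 -> V=0 FIRE
t=5: input=1 -> V=7
t=6: input=1 -> V=11
t=7: input=1 -> V=0 FIRE
t=8: input=3 -> V=0 FIRE
t=9: input=1 -> V=7
t=10: input=2 -> V=0 FIRE
t=11: input=2 -> V=0 FIRE
t=12: input=3 -> V=0 FIRE
t=13: input=4 -> V=0 FIRE

Answer: 2 4 7 8 10 11 12 13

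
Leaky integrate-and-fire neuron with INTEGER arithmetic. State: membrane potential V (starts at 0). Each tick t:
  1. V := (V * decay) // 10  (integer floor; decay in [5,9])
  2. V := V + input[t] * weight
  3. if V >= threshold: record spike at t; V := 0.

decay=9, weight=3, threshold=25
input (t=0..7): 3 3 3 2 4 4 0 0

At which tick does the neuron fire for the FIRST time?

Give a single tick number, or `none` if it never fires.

Answer: 3

Derivation:
t=0: input=3 -> V=9
t=1: input=3 -> V=17
t=2: input=3 -> V=24
t=3: input=2 -> V=0 FIRE
t=4: input=4 -> V=12
t=5: input=4 -> V=22
t=6: input=0 -> V=19
t=7: input=0 -> V=17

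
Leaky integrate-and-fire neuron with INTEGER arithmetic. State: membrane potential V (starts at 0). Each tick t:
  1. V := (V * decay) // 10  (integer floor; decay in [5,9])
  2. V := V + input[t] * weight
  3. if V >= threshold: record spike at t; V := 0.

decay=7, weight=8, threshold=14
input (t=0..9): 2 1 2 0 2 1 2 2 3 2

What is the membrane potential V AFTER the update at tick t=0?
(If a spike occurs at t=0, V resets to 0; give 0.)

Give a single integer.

t=0: input=2 -> V=0 FIRE
t=1: input=1 -> V=8
t=2: input=2 -> V=0 FIRE
t=3: input=0 -> V=0
t=4: input=2 -> V=0 FIRE
t=5: input=1 -> V=8
t=6: input=2 -> V=0 FIRE
t=7: input=2 -> V=0 FIRE
t=8: input=3 -> V=0 FIRE
t=9: input=2 -> V=0 FIRE

Answer: 0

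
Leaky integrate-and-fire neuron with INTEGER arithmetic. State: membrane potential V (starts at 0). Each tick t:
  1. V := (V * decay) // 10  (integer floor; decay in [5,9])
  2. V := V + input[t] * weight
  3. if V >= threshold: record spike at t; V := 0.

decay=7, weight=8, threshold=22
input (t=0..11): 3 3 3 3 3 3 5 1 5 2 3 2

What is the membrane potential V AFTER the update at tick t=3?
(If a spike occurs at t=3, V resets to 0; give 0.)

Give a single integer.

Answer: 0

Derivation:
t=0: input=3 -> V=0 FIRE
t=1: input=3 -> V=0 FIRE
t=2: input=3 -> V=0 FIRE
t=3: input=3 -> V=0 FIRE
t=4: input=3 -> V=0 FIRE
t=5: input=3 -> V=0 FIRE
t=6: input=5 -> V=0 FIRE
t=7: input=1 -> V=8
t=8: input=5 -> V=0 FIRE
t=9: input=2 -> V=16
t=10: input=3 -> V=0 FIRE
t=11: input=2 -> V=16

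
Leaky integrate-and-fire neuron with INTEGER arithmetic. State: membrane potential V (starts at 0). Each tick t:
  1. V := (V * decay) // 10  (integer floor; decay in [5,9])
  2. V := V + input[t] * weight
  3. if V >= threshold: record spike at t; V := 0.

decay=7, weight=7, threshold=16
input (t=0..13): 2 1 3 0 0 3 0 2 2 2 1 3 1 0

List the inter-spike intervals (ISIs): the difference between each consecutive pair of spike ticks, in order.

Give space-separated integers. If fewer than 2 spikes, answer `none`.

t=0: input=2 -> V=14
t=1: input=1 -> V=0 FIRE
t=2: input=3 -> V=0 FIRE
t=3: input=0 -> V=0
t=4: input=0 -> V=0
t=5: input=3 -> V=0 FIRE
t=6: input=0 -> V=0
t=7: input=2 -> V=14
t=8: input=2 -> V=0 FIRE
t=9: input=2 -> V=14
t=10: input=1 -> V=0 FIRE
t=11: input=3 -> V=0 FIRE
t=12: input=1 -> V=7
t=13: input=0 -> V=4

Answer: 1 3 3 2 1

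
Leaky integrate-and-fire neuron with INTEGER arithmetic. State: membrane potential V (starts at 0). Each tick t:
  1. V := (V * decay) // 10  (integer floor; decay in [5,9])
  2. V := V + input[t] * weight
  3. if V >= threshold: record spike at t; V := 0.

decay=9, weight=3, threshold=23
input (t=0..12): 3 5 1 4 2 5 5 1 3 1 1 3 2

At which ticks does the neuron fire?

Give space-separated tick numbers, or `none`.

Answer: 1 5 8

Derivation:
t=0: input=3 -> V=9
t=1: input=5 -> V=0 FIRE
t=2: input=1 -> V=3
t=3: input=4 -> V=14
t=4: input=2 -> V=18
t=5: input=5 -> V=0 FIRE
t=6: input=5 -> V=15
t=7: input=1 -> V=16
t=8: input=3 -> V=0 FIRE
t=9: input=1 -> V=3
t=10: input=1 -> V=5
t=11: input=3 -> V=13
t=12: input=2 -> V=17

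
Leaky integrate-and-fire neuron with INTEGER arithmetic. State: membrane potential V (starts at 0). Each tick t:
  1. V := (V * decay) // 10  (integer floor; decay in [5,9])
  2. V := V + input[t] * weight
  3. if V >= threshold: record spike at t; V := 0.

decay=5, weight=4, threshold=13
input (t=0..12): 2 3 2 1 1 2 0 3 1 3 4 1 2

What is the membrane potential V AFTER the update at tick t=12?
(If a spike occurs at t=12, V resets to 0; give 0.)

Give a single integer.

Answer: 10

Derivation:
t=0: input=2 -> V=8
t=1: input=3 -> V=0 FIRE
t=2: input=2 -> V=8
t=3: input=1 -> V=8
t=4: input=1 -> V=8
t=5: input=2 -> V=12
t=6: input=0 -> V=6
t=7: input=3 -> V=0 FIRE
t=8: input=1 -> V=4
t=9: input=3 -> V=0 FIRE
t=10: input=4 -> V=0 FIRE
t=11: input=1 -> V=4
t=12: input=2 -> V=10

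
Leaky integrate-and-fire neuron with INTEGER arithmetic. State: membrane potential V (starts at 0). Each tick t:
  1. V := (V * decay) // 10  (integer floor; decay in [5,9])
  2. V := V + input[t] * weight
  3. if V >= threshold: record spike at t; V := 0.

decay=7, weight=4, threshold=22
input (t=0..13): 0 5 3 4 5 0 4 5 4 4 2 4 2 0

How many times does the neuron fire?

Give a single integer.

t=0: input=0 -> V=0
t=1: input=5 -> V=20
t=2: input=3 -> V=0 FIRE
t=3: input=4 -> V=16
t=4: input=5 -> V=0 FIRE
t=5: input=0 -> V=0
t=6: input=4 -> V=16
t=7: input=5 -> V=0 FIRE
t=8: input=4 -> V=16
t=9: input=4 -> V=0 FIRE
t=10: input=2 -> V=8
t=11: input=4 -> V=21
t=12: input=2 -> V=0 FIRE
t=13: input=0 -> V=0

Answer: 5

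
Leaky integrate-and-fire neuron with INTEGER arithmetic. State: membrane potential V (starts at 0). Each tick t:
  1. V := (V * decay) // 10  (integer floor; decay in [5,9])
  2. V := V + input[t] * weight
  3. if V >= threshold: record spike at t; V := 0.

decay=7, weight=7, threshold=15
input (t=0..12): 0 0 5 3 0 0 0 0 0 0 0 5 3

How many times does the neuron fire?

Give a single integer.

t=0: input=0 -> V=0
t=1: input=0 -> V=0
t=2: input=5 -> V=0 FIRE
t=3: input=3 -> V=0 FIRE
t=4: input=0 -> V=0
t=5: input=0 -> V=0
t=6: input=0 -> V=0
t=7: input=0 -> V=0
t=8: input=0 -> V=0
t=9: input=0 -> V=0
t=10: input=0 -> V=0
t=11: input=5 -> V=0 FIRE
t=12: input=3 -> V=0 FIRE

Answer: 4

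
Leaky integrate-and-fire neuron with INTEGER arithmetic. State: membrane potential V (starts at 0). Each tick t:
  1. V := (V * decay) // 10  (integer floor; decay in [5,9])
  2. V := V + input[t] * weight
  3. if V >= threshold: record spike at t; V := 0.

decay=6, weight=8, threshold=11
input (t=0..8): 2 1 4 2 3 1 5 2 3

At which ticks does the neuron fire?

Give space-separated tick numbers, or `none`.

Answer: 0 2 3 4 6 7 8

Derivation:
t=0: input=2 -> V=0 FIRE
t=1: input=1 -> V=8
t=2: input=4 -> V=0 FIRE
t=3: input=2 -> V=0 FIRE
t=4: input=3 -> V=0 FIRE
t=5: input=1 -> V=8
t=6: input=5 -> V=0 FIRE
t=7: input=2 -> V=0 FIRE
t=8: input=3 -> V=0 FIRE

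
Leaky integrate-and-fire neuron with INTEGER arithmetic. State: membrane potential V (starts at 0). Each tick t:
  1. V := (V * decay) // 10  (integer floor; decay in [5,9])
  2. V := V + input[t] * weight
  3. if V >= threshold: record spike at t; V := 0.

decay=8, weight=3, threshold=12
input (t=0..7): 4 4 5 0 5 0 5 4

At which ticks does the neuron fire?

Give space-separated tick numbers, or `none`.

t=0: input=4 -> V=0 FIRE
t=1: input=4 -> V=0 FIRE
t=2: input=5 -> V=0 FIRE
t=3: input=0 -> V=0
t=4: input=5 -> V=0 FIRE
t=5: input=0 -> V=0
t=6: input=5 -> V=0 FIRE
t=7: input=4 -> V=0 FIRE

Answer: 0 1 2 4 6 7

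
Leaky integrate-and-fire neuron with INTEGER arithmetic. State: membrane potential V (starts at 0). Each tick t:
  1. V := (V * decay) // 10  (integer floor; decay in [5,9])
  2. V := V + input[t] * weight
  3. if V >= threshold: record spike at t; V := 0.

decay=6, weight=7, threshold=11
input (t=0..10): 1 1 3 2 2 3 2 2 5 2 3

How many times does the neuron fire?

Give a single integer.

Answer: 10

Derivation:
t=0: input=1 -> V=7
t=1: input=1 -> V=0 FIRE
t=2: input=3 -> V=0 FIRE
t=3: input=2 -> V=0 FIRE
t=4: input=2 -> V=0 FIRE
t=5: input=3 -> V=0 FIRE
t=6: input=2 -> V=0 FIRE
t=7: input=2 -> V=0 FIRE
t=8: input=5 -> V=0 FIRE
t=9: input=2 -> V=0 FIRE
t=10: input=3 -> V=0 FIRE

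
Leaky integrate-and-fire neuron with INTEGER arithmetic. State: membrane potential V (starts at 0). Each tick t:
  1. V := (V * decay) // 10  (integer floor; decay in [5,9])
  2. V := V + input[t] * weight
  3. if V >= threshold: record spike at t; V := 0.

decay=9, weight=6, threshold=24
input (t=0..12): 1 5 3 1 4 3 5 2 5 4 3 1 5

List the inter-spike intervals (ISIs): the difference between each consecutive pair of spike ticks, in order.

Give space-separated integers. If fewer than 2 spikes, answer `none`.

Answer: 3 2 2 1 3

Derivation:
t=0: input=1 -> V=6
t=1: input=5 -> V=0 FIRE
t=2: input=3 -> V=18
t=3: input=1 -> V=22
t=4: input=4 -> V=0 FIRE
t=5: input=3 -> V=18
t=6: input=5 -> V=0 FIRE
t=7: input=2 -> V=12
t=8: input=5 -> V=0 FIRE
t=9: input=4 -> V=0 FIRE
t=10: input=3 -> V=18
t=11: input=1 -> V=22
t=12: input=5 -> V=0 FIRE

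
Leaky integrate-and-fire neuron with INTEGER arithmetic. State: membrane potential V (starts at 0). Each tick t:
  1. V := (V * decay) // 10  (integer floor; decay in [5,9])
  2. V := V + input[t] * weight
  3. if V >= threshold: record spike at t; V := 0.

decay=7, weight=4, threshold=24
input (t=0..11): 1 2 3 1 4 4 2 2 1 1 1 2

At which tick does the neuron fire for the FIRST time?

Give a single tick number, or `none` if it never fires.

t=0: input=1 -> V=4
t=1: input=2 -> V=10
t=2: input=3 -> V=19
t=3: input=1 -> V=17
t=4: input=4 -> V=0 FIRE
t=5: input=4 -> V=16
t=6: input=2 -> V=19
t=7: input=2 -> V=21
t=8: input=1 -> V=18
t=9: input=1 -> V=16
t=10: input=1 -> V=15
t=11: input=2 -> V=18

Answer: 4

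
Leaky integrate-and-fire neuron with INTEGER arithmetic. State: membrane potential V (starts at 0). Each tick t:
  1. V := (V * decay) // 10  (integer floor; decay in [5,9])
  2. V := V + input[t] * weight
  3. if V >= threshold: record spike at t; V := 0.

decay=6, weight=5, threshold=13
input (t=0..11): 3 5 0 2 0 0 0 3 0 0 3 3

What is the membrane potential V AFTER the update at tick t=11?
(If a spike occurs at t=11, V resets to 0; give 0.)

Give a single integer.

t=0: input=3 -> V=0 FIRE
t=1: input=5 -> V=0 FIRE
t=2: input=0 -> V=0
t=3: input=2 -> V=10
t=4: input=0 -> V=6
t=5: input=0 -> V=3
t=6: input=0 -> V=1
t=7: input=3 -> V=0 FIRE
t=8: input=0 -> V=0
t=9: input=0 -> V=0
t=10: input=3 -> V=0 FIRE
t=11: input=3 -> V=0 FIRE

Answer: 0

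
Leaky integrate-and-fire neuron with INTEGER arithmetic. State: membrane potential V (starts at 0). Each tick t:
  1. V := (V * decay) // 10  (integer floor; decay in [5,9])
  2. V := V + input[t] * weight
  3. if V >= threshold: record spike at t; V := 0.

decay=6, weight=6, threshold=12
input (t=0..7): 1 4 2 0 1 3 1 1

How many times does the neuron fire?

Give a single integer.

t=0: input=1 -> V=6
t=1: input=4 -> V=0 FIRE
t=2: input=2 -> V=0 FIRE
t=3: input=0 -> V=0
t=4: input=1 -> V=6
t=5: input=3 -> V=0 FIRE
t=6: input=1 -> V=6
t=7: input=1 -> V=9

Answer: 3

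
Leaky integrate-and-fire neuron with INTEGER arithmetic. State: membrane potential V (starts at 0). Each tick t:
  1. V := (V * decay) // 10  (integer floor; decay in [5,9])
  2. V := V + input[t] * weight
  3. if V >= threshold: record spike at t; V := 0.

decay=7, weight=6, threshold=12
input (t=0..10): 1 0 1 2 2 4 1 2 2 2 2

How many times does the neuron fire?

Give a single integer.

Answer: 7

Derivation:
t=0: input=1 -> V=6
t=1: input=0 -> V=4
t=2: input=1 -> V=8
t=3: input=2 -> V=0 FIRE
t=4: input=2 -> V=0 FIRE
t=5: input=4 -> V=0 FIRE
t=6: input=1 -> V=6
t=7: input=2 -> V=0 FIRE
t=8: input=2 -> V=0 FIRE
t=9: input=2 -> V=0 FIRE
t=10: input=2 -> V=0 FIRE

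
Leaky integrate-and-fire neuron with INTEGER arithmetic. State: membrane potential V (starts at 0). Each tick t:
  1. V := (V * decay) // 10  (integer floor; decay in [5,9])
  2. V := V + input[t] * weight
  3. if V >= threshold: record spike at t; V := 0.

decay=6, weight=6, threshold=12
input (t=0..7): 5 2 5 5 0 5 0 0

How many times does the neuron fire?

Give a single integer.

t=0: input=5 -> V=0 FIRE
t=1: input=2 -> V=0 FIRE
t=2: input=5 -> V=0 FIRE
t=3: input=5 -> V=0 FIRE
t=4: input=0 -> V=0
t=5: input=5 -> V=0 FIRE
t=6: input=0 -> V=0
t=7: input=0 -> V=0

Answer: 5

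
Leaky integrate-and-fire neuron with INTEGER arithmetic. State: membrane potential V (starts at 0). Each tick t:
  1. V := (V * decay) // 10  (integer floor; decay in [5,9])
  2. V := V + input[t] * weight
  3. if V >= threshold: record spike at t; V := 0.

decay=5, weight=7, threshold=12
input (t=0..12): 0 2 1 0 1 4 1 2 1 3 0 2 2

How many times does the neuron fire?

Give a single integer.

t=0: input=0 -> V=0
t=1: input=2 -> V=0 FIRE
t=2: input=1 -> V=7
t=3: input=0 -> V=3
t=4: input=1 -> V=8
t=5: input=4 -> V=0 FIRE
t=6: input=1 -> V=7
t=7: input=2 -> V=0 FIRE
t=8: input=1 -> V=7
t=9: input=3 -> V=0 FIRE
t=10: input=0 -> V=0
t=11: input=2 -> V=0 FIRE
t=12: input=2 -> V=0 FIRE

Answer: 6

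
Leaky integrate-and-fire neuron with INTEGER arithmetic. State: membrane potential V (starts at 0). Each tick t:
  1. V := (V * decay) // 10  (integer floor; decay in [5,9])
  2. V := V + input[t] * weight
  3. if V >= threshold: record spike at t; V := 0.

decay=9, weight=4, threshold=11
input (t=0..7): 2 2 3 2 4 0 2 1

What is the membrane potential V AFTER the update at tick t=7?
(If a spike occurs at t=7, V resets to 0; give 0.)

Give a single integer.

t=0: input=2 -> V=8
t=1: input=2 -> V=0 FIRE
t=2: input=3 -> V=0 FIRE
t=3: input=2 -> V=8
t=4: input=4 -> V=0 FIRE
t=5: input=0 -> V=0
t=6: input=2 -> V=8
t=7: input=1 -> V=0 FIRE

Answer: 0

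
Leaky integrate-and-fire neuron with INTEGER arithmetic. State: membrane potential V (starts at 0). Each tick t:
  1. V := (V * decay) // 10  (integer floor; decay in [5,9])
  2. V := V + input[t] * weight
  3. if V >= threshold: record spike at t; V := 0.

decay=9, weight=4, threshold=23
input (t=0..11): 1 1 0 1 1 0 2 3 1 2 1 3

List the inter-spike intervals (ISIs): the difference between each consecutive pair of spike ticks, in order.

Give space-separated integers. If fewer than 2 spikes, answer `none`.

Answer: 4

Derivation:
t=0: input=1 -> V=4
t=1: input=1 -> V=7
t=2: input=0 -> V=6
t=3: input=1 -> V=9
t=4: input=1 -> V=12
t=5: input=0 -> V=10
t=6: input=2 -> V=17
t=7: input=3 -> V=0 FIRE
t=8: input=1 -> V=4
t=9: input=2 -> V=11
t=10: input=1 -> V=13
t=11: input=3 -> V=0 FIRE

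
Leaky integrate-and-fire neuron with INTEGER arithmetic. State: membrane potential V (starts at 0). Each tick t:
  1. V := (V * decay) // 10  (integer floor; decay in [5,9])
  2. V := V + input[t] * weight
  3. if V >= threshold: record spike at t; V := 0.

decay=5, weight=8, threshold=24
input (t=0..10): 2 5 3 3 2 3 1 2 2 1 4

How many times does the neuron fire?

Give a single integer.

Answer: 6

Derivation:
t=0: input=2 -> V=16
t=1: input=5 -> V=0 FIRE
t=2: input=3 -> V=0 FIRE
t=3: input=3 -> V=0 FIRE
t=4: input=2 -> V=16
t=5: input=3 -> V=0 FIRE
t=6: input=1 -> V=8
t=7: input=2 -> V=20
t=8: input=2 -> V=0 FIRE
t=9: input=1 -> V=8
t=10: input=4 -> V=0 FIRE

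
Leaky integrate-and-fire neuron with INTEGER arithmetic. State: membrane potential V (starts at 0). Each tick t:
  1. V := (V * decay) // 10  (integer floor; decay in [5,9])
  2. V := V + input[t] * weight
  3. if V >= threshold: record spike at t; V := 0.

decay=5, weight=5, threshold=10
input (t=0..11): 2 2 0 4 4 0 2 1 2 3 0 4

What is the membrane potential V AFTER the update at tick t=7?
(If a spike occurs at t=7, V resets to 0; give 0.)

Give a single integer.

Answer: 5

Derivation:
t=0: input=2 -> V=0 FIRE
t=1: input=2 -> V=0 FIRE
t=2: input=0 -> V=0
t=3: input=4 -> V=0 FIRE
t=4: input=4 -> V=0 FIRE
t=5: input=0 -> V=0
t=6: input=2 -> V=0 FIRE
t=7: input=1 -> V=5
t=8: input=2 -> V=0 FIRE
t=9: input=3 -> V=0 FIRE
t=10: input=0 -> V=0
t=11: input=4 -> V=0 FIRE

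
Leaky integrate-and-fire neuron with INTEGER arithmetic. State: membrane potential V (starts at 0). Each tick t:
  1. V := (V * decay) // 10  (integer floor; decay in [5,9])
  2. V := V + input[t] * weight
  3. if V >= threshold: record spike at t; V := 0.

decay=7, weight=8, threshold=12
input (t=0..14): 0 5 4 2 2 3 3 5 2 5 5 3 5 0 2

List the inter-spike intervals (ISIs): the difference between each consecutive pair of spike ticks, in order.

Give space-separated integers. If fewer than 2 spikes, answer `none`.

Answer: 1 1 1 1 1 1 1 1 1 1 1 2

Derivation:
t=0: input=0 -> V=0
t=1: input=5 -> V=0 FIRE
t=2: input=4 -> V=0 FIRE
t=3: input=2 -> V=0 FIRE
t=4: input=2 -> V=0 FIRE
t=5: input=3 -> V=0 FIRE
t=6: input=3 -> V=0 FIRE
t=7: input=5 -> V=0 FIRE
t=8: input=2 -> V=0 FIRE
t=9: input=5 -> V=0 FIRE
t=10: input=5 -> V=0 FIRE
t=11: input=3 -> V=0 FIRE
t=12: input=5 -> V=0 FIRE
t=13: input=0 -> V=0
t=14: input=2 -> V=0 FIRE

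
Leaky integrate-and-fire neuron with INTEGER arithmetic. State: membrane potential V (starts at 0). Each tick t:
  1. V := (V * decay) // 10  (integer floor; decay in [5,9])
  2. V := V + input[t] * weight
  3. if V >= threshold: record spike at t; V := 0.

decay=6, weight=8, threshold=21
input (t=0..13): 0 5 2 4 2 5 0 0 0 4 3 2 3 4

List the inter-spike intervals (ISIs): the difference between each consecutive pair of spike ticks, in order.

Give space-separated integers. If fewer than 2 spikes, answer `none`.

t=0: input=0 -> V=0
t=1: input=5 -> V=0 FIRE
t=2: input=2 -> V=16
t=3: input=4 -> V=0 FIRE
t=4: input=2 -> V=16
t=5: input=5 -> V=0 FIRE
t=6: input=0 -> V=0
t=7: input=0 -> V=0
t=8: input=0 -> V=0
t=9: input=4 -> V=0 FIRE
t=10: input=3 -> V=0 FIRE
t=11: input=2 -> V=16
t=12: input=3 -> V=0 FIRE
t=13: input=4 -> V=0 FIRE

Answer: 2 2 4 1 2 1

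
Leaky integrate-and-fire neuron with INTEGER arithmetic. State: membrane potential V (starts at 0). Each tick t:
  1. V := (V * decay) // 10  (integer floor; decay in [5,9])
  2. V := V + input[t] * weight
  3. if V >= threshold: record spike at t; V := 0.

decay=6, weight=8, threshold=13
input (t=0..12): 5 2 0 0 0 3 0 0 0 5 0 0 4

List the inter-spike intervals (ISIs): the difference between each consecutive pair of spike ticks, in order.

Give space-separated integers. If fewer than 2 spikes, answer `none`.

Answer: 1 4 4 3

Derivation:
t=0: input=5 -> V=0 FIRE
t=1: input=2 -> V=0 FIRE
t=2: input=0 -> V=0
t=3: input=0 -> V=0
t=4: input=0 -> V=0
t=5: input=3 -> V=0 FIRE
t=6: input=0 -> V=0
t=7: input=0 -> V=0
t=8: input=0 -> V=0
t=9: input=5 -> V=0 FIRE
t=10: input=0 -> V=0
t=11: input=0 -> V=0
t=12: input=4 -> V=0 FIRE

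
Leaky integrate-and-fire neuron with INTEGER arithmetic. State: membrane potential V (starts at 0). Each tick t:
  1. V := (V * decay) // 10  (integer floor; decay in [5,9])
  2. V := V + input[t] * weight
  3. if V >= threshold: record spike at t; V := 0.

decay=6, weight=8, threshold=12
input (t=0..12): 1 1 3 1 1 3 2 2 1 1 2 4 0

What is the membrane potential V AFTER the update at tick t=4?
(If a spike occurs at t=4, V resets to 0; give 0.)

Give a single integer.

t=0: input=1 -> V=8
t=1: input=1 -> V=0 FIRE
t=2: input=3 -> V=0 FIRE
t=3: input=1 -> V=8
t=4: input=1 -> V=0 FIRE
t=5: input=3 -> V=0 FIRE
t=6: input=2 -> V=0 FIRE
t=7: input=2 -> V=0 FIRE
t=8: input=1 -> V=8
t=9: input=1 -> V=0 FIRE
t=10: input=2 -> V=0 FIRE
t=11: input=4 -> V=0 FIRE
t=12: input=0 -> V=0

Answer: 0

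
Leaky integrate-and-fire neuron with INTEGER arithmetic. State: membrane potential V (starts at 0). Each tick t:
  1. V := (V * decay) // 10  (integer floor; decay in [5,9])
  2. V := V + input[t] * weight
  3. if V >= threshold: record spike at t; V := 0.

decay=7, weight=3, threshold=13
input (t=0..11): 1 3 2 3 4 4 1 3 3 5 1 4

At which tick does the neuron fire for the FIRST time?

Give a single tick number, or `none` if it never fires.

Answer: 2

Derivation:
t=0: input=1 -> V=3
t=1: input=3 -> V=11
t=2: input=2 -> V=0 FIRE
t=3: input=3 -> V=9
t=4: input=4 -> V=0 FIRE
t=5: input=4 -> V=12
t=6: input=1 -> V=11
t=7: input=3 -> V=0 FIRE
t=8: input=3 -> V=9
t=9: input=5 -> V=0 FIRE
t=10: input=1 -> V=3
t=11: input=4 -> V=0 FIRE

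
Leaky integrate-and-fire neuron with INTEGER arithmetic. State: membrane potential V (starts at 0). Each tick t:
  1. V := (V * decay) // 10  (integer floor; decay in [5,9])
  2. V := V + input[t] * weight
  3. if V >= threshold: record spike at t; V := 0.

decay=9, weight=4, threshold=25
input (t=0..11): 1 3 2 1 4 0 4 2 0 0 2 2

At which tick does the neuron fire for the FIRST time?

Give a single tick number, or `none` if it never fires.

t=0: input=1 -> V=4
t=1: input=3 -> V=15
t=2: input=2 -> V=21
t=3: input=1 -> V=22
t=4: input=4 -> V=0 FIRE
t=5: input=0 -> V=0
t=6: input=4 -> V=16
t=7: input=2 -> V=22
t=8: input=0 -> V=19
t=9: input=0 -> V=17
t=10: input=2 -> V=23
t=11: input=2 -> V=0 FIRE

Answer: 4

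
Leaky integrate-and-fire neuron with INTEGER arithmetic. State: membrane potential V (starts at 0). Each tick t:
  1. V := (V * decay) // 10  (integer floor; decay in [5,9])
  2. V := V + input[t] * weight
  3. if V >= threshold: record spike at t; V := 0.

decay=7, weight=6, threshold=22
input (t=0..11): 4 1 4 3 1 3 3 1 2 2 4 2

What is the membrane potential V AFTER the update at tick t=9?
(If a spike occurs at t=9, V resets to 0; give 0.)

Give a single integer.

t=0: input=4 -> V=0 FIRE
t=1: input=1 -> V=6
t=2: input=4 -> V=0 FIRE
t=3: input=3 -> V=18
t=4: input=1 -> V=18
t=5: input=3 -> V=0 FIRE
t=6: input=3 -> V=18
t=7: input=1 -> V=18
t=8: input=2 -> V=0 FIRE
t=9: input=2 -> V=12
t=10: input=4 -> V=0 FIRE
t=11: input=2 -> V=12

Answer: 12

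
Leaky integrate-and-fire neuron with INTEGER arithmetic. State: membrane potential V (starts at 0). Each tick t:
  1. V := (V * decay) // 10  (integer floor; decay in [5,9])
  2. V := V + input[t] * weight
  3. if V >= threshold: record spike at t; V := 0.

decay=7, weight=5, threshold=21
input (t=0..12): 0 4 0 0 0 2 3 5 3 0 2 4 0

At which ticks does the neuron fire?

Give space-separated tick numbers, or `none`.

Answer: 6 7 11

Derivation:
t=0: input=0 -> V=0
t=1: input=4 -> V=20
t=2: input=0 -> V=14
t=3: input=0 -> V=9
t=4: input=0 -> V=6
t=5: input=2 -> V=14
t=6: input=3 -> V=0 FIRE
t=7: input=5 -> V=0 FIRE
t=8: input=3 -> V=15
t=9: input=0 -> V=10
t=10: input=2 -> V=17
t=11: input=4 -> V=0 FIRE
t=12: input=0 -> V=0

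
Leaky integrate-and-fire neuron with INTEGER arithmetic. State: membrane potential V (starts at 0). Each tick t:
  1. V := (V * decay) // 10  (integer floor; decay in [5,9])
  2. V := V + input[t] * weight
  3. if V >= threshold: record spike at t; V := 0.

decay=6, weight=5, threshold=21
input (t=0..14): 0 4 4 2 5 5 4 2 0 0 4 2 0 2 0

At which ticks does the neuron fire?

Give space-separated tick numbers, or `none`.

t=0: input=0 -> V=0
t=1: input=4 -> V=20
t=2: input=4 -> V=0 FIRE
t=3: input=2 -> V=10
t=4: input=5 -> V=0 FIRE
t=5: input=5 -> V=0 FIRE
t=6: input=4 -> V=20
t=7: input=2 -> V=0 FIRE
t=8: input=0 -> V=0
t=9: input=0 -> V=0
t=10: input=4 -> V=20
t=11: input=2 -> V=0 FIRE
t=12: input=0 -> V=0
t=13: input=2 -> V=10
t=14: input=0 -> V=6

Answer: 2 4 5 7 11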